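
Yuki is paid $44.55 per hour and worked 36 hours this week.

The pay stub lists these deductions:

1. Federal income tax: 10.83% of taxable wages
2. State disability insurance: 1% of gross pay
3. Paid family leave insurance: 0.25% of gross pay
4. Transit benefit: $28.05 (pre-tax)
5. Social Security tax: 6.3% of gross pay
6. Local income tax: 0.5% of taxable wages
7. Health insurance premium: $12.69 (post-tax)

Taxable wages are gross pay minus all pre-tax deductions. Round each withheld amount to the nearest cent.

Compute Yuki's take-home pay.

$1,263.44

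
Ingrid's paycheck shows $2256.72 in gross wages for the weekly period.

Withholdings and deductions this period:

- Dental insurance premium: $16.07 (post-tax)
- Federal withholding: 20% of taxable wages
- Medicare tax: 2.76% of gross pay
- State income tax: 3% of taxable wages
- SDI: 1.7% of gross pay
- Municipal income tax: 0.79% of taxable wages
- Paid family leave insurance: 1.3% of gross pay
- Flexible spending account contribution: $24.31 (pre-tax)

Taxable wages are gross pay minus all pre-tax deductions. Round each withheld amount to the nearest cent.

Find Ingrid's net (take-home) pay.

Flexible spending account contribution: $24.31
Taxable wages = $2256.72 − $24.31 = $2232.41
Federal withholding: $2232.41 × 0.2 = $446.48
State income tax: $2232.41 × 0.03 = $66.97
Municipal income tax: $2232.41 × 0.0079 = $17.64
SDI: $2256.72 × 0.017 = $38.36
Paid family leave insurance: $2256.72 × 0.013 = $29.34
Medicare tax: $2256.72 × 0.0276 = $62.29
Dental insurance premium: $16.07
Total deductions = $24.31 + $446.48 + $66.97 + $17.64 + $38.36 + $29.34 + $62.29 + $16.07 = $701.46
Net pay = $2256.72 − $701.46 = $1555.26

$1555.26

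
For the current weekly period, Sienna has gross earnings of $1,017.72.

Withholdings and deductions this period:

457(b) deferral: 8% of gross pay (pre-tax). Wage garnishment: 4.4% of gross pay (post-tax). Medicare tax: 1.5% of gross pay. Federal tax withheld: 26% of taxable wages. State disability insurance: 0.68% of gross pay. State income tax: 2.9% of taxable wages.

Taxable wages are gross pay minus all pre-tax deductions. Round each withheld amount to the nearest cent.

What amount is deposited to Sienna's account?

$598.74

457(b) deferral: $1,017.72 × 0.08 = $81.42
Taxable wages = $1,017.72 − $81.42 = $936.30
State income tax: $936.30 × 0.029 = $27.15
Federal tax withheld: $936.30 × 0.26 = $243.44
Medicare tax: $1,017.72 × 0.015 = $15.27
State disability insurance: $1,017.72 × 0.0068 = $6.92
Wage garnishment: $1,017.72 × 0.044 = $44.78
Total deductions = $81.42 + $27.15 + $243.44 + $15.27 + $6.92 + $44.78 = $418.98
Net pay = $1,017.72 − $418.98 = $598.74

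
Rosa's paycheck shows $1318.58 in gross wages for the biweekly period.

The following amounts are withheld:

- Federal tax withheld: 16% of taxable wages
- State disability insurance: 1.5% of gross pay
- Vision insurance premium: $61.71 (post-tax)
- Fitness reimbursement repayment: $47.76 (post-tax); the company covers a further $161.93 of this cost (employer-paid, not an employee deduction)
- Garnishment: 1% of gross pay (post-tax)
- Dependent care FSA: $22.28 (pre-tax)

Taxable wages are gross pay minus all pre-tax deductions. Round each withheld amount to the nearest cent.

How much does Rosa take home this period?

Dependent care FSA: $22.28
Taxable wages = $1318.58 − $22.28 = $1296.30
Federal tax withheld: $1296.30 × 0.16 = $207.41
State disability insurance: $1318.58 × 0.015 = $19.78
Garnishment: $1318.58 × 0.01 = $13.19
Fitness reimbursement repayment: $47.76
Vision insurance premium: $61.71
(Employer's $161.93 toward fitness reimbursement repayment is not withheld from the employee.)
Total deductions = $22.28 + $207.41 + $19.78 + $13.19 + $47.76 + $61.71 = $372.13
Net pay = $1318.58 − $372.13 = $946.45

$946.45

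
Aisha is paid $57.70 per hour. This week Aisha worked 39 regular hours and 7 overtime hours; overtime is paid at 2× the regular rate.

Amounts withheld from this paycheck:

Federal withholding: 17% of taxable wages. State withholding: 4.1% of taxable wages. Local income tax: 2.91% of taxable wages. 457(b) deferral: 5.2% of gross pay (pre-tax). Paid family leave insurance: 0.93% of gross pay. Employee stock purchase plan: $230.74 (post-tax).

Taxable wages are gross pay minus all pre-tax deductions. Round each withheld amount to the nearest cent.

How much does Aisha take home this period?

Regular pay: 39 × $57.70 = $2,250.30
Overtime pay: 7 × $57.70 × 2 = $807.80
Gross pay = $2,250.30 + $807.80 = $3,058.10
457(b) deferral: $3,058.10 × 0.052 = $159.02
Taxable wages = $3,058.10 − $159.02 = $2,899.08
Federal withholding: $2,899.08 × 0.17 = $492.84
Local income tax: $2,899.08 × 0.0291 = $84.36
State withholding: $2,899.08 × 0.041 = $118.86
Paid family leave insurance: $3,058.10 × 0.0093 = $28.44
Employee stock purchase plan: $230.74
Total deductions = $159.02 + $492.84 + $84.36 + $118.86 + $28.44 + $230.74 = $1,114.26
Net pay = $3,058.10 − $1,114.26 = $1,943.84

$1,943.84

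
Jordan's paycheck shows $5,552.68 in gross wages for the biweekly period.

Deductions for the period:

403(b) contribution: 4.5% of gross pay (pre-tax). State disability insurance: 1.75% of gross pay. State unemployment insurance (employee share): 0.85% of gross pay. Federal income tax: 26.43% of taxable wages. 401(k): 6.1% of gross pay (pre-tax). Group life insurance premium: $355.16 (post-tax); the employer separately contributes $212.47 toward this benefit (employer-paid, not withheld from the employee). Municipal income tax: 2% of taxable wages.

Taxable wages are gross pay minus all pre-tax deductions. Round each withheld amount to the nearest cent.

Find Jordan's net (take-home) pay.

$3,053.28

401(k): $5,552.68 × 0.061 = $338.71
403(b) contribution: $5,552.68 × 0.045 = $249.87
Pre-tax total = $338.71 + $249.87 = $588.58
Taxable wages = $5,552.68 − $588.58 = $4,964.10
Federal income tax: $4,964.10 × 0.2643 = $1,312.01
Municipal income tax: $4,964.10 × 0.02 = $99.28
State disability insurance: $5,552.68 × 0.0175 = $97.17
State unemployment insurance (employee share): $5,552.68 × 0.0085 = $47.20
Group life insurance premium: $355.16
(Employer's $212.47 toward group life insurance premium is not withheld from the employee.)
Total deductions = $338.71 + $249.87 + $1,312.01 + $99.28 + $97.17 + $47.20 + $355.16 = $2,499.40
Net pay = $5,552.68 − $2,499.40 = $3,053.28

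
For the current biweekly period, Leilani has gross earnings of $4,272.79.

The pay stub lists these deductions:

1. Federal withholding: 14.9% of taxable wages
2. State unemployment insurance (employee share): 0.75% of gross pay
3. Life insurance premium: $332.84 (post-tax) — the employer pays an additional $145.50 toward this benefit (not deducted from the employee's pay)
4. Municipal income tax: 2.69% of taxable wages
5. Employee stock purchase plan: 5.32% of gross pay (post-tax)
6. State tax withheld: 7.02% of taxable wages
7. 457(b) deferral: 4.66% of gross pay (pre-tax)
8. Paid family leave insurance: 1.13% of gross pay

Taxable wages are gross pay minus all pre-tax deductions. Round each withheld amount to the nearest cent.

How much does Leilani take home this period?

457(b) deferral: $4,272.79 × 0.0466 = $199.11
Taxable wages = $4,272.79 − $199.11 = $4,073.68
Federal withholding: $4,073.68 × 0.149 = $606.98
State tax withheld: $4,073.68 × 0.0702 = $285.97
Municipal income tax: $4,073.68 × 0.0269 = $109.58
Paid family leave insurance: $4,272.79 × 0.0113 = $48.28
State unemployment insurance (employee share): $4,272.79 × 0.0075 = $32.05
Employee stock purchase plan: $4,272.79 × 0.0532 = $227.31
Life insurance premium: $332.84
(Employer's $145.50 toward life insurance premium is not withheld from the employee.)
Total deductions = $199.11 + $606.98 + $285.97 + $109.58 + $48.28 + $32.05 + $227.31 + $332.84 = $1,842.12
Net pay = $4,272.79 − $1,842.12 = $2,430.67

$2,430.67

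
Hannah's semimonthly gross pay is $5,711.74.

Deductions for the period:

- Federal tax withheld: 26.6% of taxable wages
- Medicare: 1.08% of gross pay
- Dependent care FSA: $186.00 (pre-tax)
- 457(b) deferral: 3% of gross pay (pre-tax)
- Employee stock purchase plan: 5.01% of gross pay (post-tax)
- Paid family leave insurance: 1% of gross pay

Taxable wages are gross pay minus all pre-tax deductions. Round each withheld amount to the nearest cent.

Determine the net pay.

Dependent care FSA: $186.00
457(b) deferral: $5,711.74 × 0.03 = $171.35
Pre-tax total = $186.00 + $171.35 = $357.35
Taxable wages = $5,711.74 − $357.35 = $5,354.39
Federal tax withheld: $5,354.39 × 0.266 = $1,424.27
Medicare: $5,711.74 × 0.0108 = $61.69
Paid family leave insurance: $5,711.74 × 0.01 = $57.12
Employee stock purchase plan: $5,711.74 × 0.0501 = $286.16
Total deductions = $186.00 + $171.35 + $1,424.27 + $61.69 + $57.12 + $286.16 = $2,186.59
Net pay = $5,711.74 − $2,186.59 = $3,525.15

$3,525.15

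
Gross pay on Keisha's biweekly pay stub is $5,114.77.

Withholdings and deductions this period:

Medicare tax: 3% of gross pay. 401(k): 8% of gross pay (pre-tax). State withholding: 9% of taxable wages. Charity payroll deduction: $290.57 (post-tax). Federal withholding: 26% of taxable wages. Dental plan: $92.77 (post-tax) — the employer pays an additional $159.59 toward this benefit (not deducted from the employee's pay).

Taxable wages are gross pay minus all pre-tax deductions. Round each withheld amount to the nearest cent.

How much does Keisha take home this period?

401(k): $5,114.77 × 0.08 = $409.18
Taxable wages = $5,114.77 − $409.18 = $4,705.59
State withholding: $4,705.59 × 0.09 = $423.50
Federal withholding: $4,705.59 × 0.26 = $1,223.45
Medicare tax: $5,114.77 × 0.03 = $153.44
Dental plan: $92.77
Charity payroll deduction: $290.57
(Employer's $159.59 toward dental plan is not withheld from the employee.)
Total deductions = $409.18 + $423.50 + $1,223.45 + $153.44 + $92.77 + $290.57 = $2,592.91
Net pay = $5,114.77 − $2,592.91 = $2,521.86

$2,521.86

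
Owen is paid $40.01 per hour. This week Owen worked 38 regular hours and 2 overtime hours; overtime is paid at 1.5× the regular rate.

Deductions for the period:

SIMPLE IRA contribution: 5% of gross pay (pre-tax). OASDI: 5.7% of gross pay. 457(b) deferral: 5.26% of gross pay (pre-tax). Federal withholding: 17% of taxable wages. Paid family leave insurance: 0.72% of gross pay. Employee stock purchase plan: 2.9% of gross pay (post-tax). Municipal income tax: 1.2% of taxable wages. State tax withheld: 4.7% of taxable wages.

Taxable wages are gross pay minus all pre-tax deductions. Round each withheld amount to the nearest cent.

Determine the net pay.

$982.10

Regular pay: 38 × $40.01 = $1520.38
Overtime pay: 2 × $40.01 × 1.5 = $120.03
Gross pay = $1520.38 + $120.03 = $1640.41
SIMPLE IRA contribution: $1640.41 × 0.05 = $82.02
457(b) deferral: $1640.41 × 0.0526 = $86.29
Pre-tax total = $82.02 + $86.29 = $168.31
Taxable wages = $1640.41 − $168.31 = $1472.10
Federal withholding: $1472.10 × 0.17 = $250.26
Municipal income tax: $1472.10 × 0.012 = $17.67
State tax withheld: $1472.10 × 0.047 = $69.19
Paid family leave insurance: $1640.41 × 0.0072 = $11.81
OASDI: $1640.41 × 0.057 = $93.50
Employee stock purchase plan: $1640.41 × 0.029 = $47.57
Total deductions = $82.02 + $86.29 + $250.26 + $17.67 + $69.19 + $11.81 + $93.50 + $47.57 = $658.31
Net pay = $1640.41 − $658.31 = $982.10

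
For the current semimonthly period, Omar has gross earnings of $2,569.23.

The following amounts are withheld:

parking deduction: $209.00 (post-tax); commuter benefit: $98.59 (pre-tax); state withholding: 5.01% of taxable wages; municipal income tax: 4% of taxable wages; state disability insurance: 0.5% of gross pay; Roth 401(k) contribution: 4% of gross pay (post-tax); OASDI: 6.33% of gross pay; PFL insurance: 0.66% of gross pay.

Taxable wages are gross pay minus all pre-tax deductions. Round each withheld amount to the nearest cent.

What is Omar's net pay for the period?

$1,743.82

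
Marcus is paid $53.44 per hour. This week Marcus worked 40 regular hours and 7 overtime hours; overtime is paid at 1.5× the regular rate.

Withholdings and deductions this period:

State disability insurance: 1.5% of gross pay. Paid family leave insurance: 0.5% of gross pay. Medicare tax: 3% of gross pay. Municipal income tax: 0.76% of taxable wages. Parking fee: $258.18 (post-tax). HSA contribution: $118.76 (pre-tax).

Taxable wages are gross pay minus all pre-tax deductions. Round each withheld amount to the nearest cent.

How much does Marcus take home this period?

$2167.24

Regular pay: 40 × $53.44 = $2137.60
Overtime pay: 7 × $53.44 × 1.5 = $561.12
Gross pay = $2137.60 + $561.12 = $2698.72
HSA contribution: $118.76
Taxable wages = $2698.72 − $118.76 = $2579.96
Municipal income tax: $2579.96 × 0.0076 = $19.61
State disability insurance: $2698.72 × 0.015 = $40.48
Medicare tax: $2698.72 × 0.03 = $80.96
Paid family leave insurance: $2698.72 × 0.005 = $13.49
Parking fee: $258.18
Total deductions = $118.76 + $19.61 + $40.48 + $80.96 + $13.49 + $258.18 = $531.48
Net pay = $2698.72 − $531.48 = $2167.24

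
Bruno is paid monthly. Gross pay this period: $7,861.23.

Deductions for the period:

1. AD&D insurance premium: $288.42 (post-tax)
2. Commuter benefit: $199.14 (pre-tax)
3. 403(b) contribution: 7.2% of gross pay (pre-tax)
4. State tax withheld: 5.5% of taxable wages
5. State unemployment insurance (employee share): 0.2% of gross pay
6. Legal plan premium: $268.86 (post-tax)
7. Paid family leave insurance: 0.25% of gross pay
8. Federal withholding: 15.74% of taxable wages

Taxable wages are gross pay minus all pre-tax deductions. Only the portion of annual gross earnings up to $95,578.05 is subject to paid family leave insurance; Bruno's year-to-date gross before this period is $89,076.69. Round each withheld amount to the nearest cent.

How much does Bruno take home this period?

$4,999.63

403(b) contribution: $7,861.23 × 0.072 = $566.01
Commuter benefit: $199.14
Pre-tax total = $566.01 + $199.14 = $765.15
Taxable wages = $7,861.23 − $765.15 = $7,096.08
State tax withheld: $7,096.08 × 0.055 = $390.28
Federal withholding: $7,096.08 × 0.1574 = $1,116.92
Paid family leave insurance: only $95,578.05 − $89,076.69 = $6,501.36 of this check is subject → $6,501.36 × 0.0025 = $16.25
State unemployment insurance (employee share): $7,861.23 × 0.002 = $15.72
AD&D insurance premium: $288.42
Legal plan premium: $268.86
Total deductions = $566.01 + $199.14 + $390.28 + $1,116.92 + $16.25 + $15.72 + $288.42 + $268.86 = $2,861.60
Net pay = $7,861.23 − $2,861.60 = $4,999.63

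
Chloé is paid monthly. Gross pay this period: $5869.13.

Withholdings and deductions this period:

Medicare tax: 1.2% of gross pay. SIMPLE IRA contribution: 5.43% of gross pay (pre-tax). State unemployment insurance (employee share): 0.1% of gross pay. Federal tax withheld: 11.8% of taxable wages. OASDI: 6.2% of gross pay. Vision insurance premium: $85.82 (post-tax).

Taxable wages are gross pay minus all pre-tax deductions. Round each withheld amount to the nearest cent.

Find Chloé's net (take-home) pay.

$4369.48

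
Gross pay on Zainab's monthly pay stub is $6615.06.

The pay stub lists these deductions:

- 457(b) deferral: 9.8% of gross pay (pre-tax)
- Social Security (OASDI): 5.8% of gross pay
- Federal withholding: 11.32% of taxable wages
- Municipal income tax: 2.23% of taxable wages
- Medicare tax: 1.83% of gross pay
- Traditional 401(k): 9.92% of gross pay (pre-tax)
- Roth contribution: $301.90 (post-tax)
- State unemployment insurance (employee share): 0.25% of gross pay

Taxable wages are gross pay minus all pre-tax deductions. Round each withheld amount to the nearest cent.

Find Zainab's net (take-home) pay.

$3767.81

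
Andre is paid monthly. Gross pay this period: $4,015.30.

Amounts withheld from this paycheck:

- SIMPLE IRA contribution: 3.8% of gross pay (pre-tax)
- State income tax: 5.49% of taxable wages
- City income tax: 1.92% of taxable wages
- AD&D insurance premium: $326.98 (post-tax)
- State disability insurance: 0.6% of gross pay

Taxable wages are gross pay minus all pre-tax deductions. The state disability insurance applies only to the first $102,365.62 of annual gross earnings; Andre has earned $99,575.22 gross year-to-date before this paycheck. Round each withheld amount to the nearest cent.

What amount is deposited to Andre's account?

SIMPLE IRA contribution: $4,015.30 × 0.038 = $152.58
Taxable wages = $4,015.30 − $152.58 = $3,862.72
City income tax: $3,862.72 × 0.0192 = $74.16
State income tax: $3,862.72 × 0.0549 = $212.06
State disability insurance: only $102,365.62 − $99,575.22 = $2,790.40 of this check is subject → $2,790.40 × 0.006 = $16.74
AD&D insurance premium: $326.98
Total deductions = $152.58 + $74.16 + $212.06 + $16.74 + $326.98 = $782.52
Net pay = $4,015.30 − $782.52 = $3,232.78

$3,232.78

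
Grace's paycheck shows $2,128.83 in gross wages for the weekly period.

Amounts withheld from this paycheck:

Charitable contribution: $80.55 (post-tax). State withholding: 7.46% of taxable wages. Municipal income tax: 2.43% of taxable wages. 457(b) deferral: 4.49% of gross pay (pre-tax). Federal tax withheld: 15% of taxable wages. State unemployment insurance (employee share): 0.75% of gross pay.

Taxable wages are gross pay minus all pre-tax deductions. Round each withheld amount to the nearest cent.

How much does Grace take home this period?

457(b) deferral: $2,128.83 × 0.0449 = $95.58
Taxable wages = $2,128.83 − $95.58 = $2,033.25
Municipal income tax: $2,033.25 × 0.0243 = $49.41
State withholding: $2,033.25 × 0.0746 = $151.68
Federal tax withheld: $2,033.25 × 0.15 = $304.99
State unemployment insurance (employee share): $2,128.83 × 0.0075 = $15.97
Charitable contribution: $80.55
Total deductions = $95.58 + $49.41 + $151.68 + $304.99 + $15.97 + $80.55 = $698.18
Net pay = $2,128.83 − $698.18 = $1,430.65

$1,430.65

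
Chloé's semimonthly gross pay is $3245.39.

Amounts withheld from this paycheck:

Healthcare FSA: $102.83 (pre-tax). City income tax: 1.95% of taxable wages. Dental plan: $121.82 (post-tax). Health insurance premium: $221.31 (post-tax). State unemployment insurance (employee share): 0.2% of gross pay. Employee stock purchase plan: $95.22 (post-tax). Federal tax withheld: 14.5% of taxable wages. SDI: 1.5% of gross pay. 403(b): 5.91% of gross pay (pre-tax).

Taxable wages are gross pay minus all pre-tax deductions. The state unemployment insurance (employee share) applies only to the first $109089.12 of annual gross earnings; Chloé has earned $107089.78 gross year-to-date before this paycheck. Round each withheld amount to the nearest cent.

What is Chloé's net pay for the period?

$1974.33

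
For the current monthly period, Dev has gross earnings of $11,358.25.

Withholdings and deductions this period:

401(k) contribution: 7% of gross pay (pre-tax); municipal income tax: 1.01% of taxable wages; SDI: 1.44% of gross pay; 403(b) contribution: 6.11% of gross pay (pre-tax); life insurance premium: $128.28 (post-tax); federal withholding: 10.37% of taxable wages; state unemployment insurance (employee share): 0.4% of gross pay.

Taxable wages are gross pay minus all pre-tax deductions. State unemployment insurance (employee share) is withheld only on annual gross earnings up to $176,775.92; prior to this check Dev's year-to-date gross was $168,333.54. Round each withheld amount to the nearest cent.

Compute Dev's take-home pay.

$8,420.46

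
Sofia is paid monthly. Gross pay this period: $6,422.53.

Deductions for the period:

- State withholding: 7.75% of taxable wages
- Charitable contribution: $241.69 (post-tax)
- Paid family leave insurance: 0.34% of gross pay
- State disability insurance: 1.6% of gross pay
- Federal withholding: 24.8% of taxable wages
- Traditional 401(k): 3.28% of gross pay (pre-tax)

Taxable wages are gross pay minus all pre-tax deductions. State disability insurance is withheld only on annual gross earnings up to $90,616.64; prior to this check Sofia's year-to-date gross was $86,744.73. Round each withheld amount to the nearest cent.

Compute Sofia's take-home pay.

Traditional 401(k): $6,422.53 × 0.0328 = $210.66
Taxable wages = $6,422.53 − $210.66 = $6,211.87
Federal withholding: $6,211.87 × 0.248 = $1,540.54
State withholding: $6,211.87 × 0.0775 = $481.42
Paid family leave insurance: $6,422.53 × 0.0034 = $21.84
State disability insurance: only $90,616.64 − $86,744.73 = $3,871.91 of this check is subject → $3,871.91 × 0.016 = $61.95
Charitable contribution: $241.69
Total deductions = $210.66 + $1,540.54 + $481.42 + $21.84 + $61.95 + $241.69 = $2,558.10
Net pay = $6,422.53 − $2,558.10 = $3,864.43

$3,864.43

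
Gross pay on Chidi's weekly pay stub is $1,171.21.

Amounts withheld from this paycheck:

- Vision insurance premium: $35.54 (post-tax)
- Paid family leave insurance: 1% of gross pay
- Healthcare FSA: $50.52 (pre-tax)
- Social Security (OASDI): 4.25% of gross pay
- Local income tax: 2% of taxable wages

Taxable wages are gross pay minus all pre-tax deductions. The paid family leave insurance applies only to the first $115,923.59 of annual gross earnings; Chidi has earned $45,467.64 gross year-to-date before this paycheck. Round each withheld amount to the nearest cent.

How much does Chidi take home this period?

$1,001.25

Healthcare FSA: $50.52
Taxable wages = $1,171.21 − $50.52 = $1,120.69
Local income tax: $1,120.69 × 0.02 = $22.41
Social Security (OASDI): $1,171.21 × 0.0425 = $49.78
Paid family leave insurance: cap not yet reached, full $1,171.21 is subject → $1,171.21 × 0.01 = $11.71
Vision insurance premium: $35.54
Total deductions = $50.52 + $22.41 + $49.78 + $11.71 + $35.54 = $169.96
Net pay = $1,171.21 − $169.96 = $1,001.25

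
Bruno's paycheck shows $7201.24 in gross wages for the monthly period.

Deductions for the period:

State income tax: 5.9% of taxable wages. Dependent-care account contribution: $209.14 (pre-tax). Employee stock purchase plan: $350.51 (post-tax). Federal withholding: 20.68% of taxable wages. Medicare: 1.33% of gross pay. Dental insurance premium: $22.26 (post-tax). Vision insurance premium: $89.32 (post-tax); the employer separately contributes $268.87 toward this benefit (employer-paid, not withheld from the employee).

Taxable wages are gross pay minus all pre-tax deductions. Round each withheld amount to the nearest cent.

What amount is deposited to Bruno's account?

Dependent-care account contribution: $209.14
Taxable wages = $7201.24 − $209.14 = $6992.10
Federal withholding: $6992.10 × 0.2068 = $1445.97
State income tax: $6992.10 × 0.059 = $412.53
Medicare: $7201.24 × 0.0133 = $95.78
Vision insurance premium: $89.32
Dental insurance premium: $22.26
Employee stock purchase plan: $350.51
(Employer's $268.87 toward vision insurance premium is not withheld from the employee.)
Total deductions = $209.14 + $1445.97 + $412.53 + $95.78 + $89.32 + $22.26 + $350.51 = $2625.51
Net pay = $7201.24 − $2625.51 = $4575.73

$4575.73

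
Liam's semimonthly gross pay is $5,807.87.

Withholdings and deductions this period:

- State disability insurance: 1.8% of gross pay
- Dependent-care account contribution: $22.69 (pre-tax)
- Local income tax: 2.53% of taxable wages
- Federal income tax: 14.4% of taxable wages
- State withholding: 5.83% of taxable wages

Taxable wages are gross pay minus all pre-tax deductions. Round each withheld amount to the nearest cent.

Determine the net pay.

Dependent-care account contribution: $22.69
Taxable wages = $5,807.87 − $22.69 = $5,785.18
Local income tax: $5,785.18 × 0.0253 = $146.37
Federal income tax: $5,785.18 × 0.144 = $833.07
State withholding: $5,785.18 × 0.0583 = $337.28
State disability insurance: $5,807.87 × 0.018 = $104.54
Total deductions = $22.69 + $146.37 + $833.07 + $337.28 + $104.54 = $1,443.95
Net pay = $5,807.87 − $1,443.95 = $4,363.92

$4,363.92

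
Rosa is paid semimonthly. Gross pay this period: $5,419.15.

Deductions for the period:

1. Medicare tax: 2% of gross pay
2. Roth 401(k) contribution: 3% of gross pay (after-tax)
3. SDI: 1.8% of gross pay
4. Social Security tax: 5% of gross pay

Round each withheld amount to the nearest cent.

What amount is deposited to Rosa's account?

$4,779.70

Social Security tax: $5,419.15 × 0.05 = $270.96
SDI: $5,419.15 × 0.018 = $97.54
Medicare tax: $5,419.15 × 0.02 = $108.38
Roth 401(k) contribution: $5,419.15 × 0.03 = $162.57
Total deductions = $270.96 + $97.54 + $108.38 + $162.57 = $639.45
Net pay = $5,419.15 − $639.45 = $4,779.70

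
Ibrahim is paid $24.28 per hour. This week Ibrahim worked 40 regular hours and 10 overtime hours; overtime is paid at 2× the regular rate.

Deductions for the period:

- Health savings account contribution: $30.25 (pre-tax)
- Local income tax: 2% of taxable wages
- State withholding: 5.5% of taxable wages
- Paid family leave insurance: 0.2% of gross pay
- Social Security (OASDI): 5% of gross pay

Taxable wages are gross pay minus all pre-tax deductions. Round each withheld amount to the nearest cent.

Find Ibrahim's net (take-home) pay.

$1243.81

Regular pay: 40 × $24.28 = $971.20
Overtime pay: 10 × $24.28 × 2 = $485.60
Gross pay = $971.20 + $485.60 = $1456.80
Health savings account contribution: $30.25
Taxable wages = $1456.80 − $30.25 = $1426.55
State withholding: $1426.55 × 0.055 = $78.46
Local income tax: $1426.55 × 0.02 = $28.53
Paid family leave insurance: $1456.80 × 0.002 = $2.91
Social Security (OASDI): $1456.80 × 0.05 = $72.84
Total deductions = $30.25 + $78.46 + $28.53 + $2.91 + $72.84 = $212.99
Net pay = $1456.80 − $212.99 = $1243.81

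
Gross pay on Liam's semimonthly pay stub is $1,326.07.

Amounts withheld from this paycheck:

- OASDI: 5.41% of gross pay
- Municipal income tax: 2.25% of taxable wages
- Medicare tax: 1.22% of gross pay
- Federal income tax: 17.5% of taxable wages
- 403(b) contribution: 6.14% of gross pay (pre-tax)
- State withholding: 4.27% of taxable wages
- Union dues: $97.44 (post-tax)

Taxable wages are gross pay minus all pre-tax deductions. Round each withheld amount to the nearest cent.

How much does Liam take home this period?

403(b) contribution: $1,326.07 × 0.0614 = $81.42
Taxable wages = $1,326.07 − $81.42 = $1,244.65
State withholding: $1,244.65 × 0.0427 = $53.15
Municipal income tax: $1,244.65 × 0.0225 = $28.00
Federal income tax: $1,244.65 × 0.175 = $217.81
Medicare tax: $1,326.07 × 0.0122 = $16.18
OASDI: $1,326.07 × 0.0541 = $71.74
Union dues: $97.44
Total deductions = $81.42 + $53.15 + $28.00 + $217.81 + $16.18 + $71.74 + $97.44 = $565.74
Net pay = $1,326.07 − $565.74 = $760.33

$760.33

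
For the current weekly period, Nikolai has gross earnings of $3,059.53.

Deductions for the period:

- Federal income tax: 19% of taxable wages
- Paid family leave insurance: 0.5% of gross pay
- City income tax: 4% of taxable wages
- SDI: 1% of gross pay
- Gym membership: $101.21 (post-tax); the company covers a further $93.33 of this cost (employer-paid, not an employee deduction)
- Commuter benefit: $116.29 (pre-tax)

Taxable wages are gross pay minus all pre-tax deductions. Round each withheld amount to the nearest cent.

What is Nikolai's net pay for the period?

$2,119.18

Commuter benefit: $116.29
Taxable wages = $3,059.53 − $116.29 = $2,943.24
Federal income tax: $2,943.24 × 0.19 = $559.22
City income tax: $2,943.24 × 0.04 = $117.73
SDI: $3,059.53 × 0.01 = $30.60
Paid family leave insurance: $3,059.53 × 0.005 = $15.30
Gym membership: $101.21
(Employer's $93.33 toward gym membership is not withheld from the employee.)
Total deductions = $116.29 + $559.22 + $117.73 + $30.60 + $15.30 + $101.21 = $940.35
Net pay = $3,059.53 − $940.35 = $2,119.18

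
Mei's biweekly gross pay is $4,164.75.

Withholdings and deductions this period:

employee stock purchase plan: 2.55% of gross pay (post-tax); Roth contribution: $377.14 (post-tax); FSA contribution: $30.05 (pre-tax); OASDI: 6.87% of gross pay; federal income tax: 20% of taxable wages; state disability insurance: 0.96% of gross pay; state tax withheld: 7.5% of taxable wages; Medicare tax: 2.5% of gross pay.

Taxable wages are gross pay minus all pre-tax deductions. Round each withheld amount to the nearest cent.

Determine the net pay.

FSA contribution: $30.05
Taxable wages = $4,164.75 − $30.05 = $4,134.70
State tax withheld: $4,134.70 × 0.075 = $310.10
Federal income tax: $4,134.70 × 0.2 = $826.94
State disability insurance: $4,164.75 × 0.0096 = $39.98
OASDI: $4,164.75 × 0.0687 = $286.12
Medicare tax: $4,164.75 × 0.025 = $104.12
Roth contribution: $377.14
Employee stock purchase plan: $4,164.75 × 0.0255 = $106.20
Total deductions = $30.05 + $310.10 + $826.94 + $39.98 + $286.12 + $104.12 + $377.14 + $106.20 = $2,080.65
Net pay = $4,164.75 − $2,080.65 = $2,084.10

$2,084.10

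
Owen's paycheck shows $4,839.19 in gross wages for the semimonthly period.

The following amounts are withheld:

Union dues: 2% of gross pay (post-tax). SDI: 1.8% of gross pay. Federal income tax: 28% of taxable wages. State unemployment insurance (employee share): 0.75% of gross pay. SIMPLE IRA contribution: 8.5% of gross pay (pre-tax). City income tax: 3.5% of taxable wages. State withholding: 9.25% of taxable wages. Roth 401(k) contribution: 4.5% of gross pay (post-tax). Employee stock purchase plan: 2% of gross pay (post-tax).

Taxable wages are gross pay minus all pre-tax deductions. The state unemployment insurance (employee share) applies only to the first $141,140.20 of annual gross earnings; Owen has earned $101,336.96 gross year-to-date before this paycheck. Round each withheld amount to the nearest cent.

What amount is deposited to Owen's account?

SIMPLE IRA contribution: $4,839.19 × 0.085 = $411.33
Taxable wages = $4,839.19 − $411.33 = $4,427.86
City income tax: $4,427.86 × 0.035 = $154.98
Federal income tax: $4,427.86 × 0.28 = $1,239.80
State withholding: $4,427.86 × 0.0925 = $409.58
State unemployment insurance (employee share): cap not yet reached, full $4,839.19 is subject → $4,839.19 × 0.0075 = $36.29
SDI: $4,839.19 × 0.018 = $87.11
Employee stock purchase plan: $4,839.19 × 0.02 = $96.78
Roth 401(k) contribution: $4,839.19 × 0.045 = $217.76
Union dues: $4,839.19 × 0.02 = $96.78
Total deductions = $411.33 + $154.98 + $1,239.80 + $409.58 + $36.29 + $87.11 + $96.78 + $217.76 + $96.78 = $2,750.41
Net pay = $4,839.19 − $2,750.41 = $2,088.78

$2,088.78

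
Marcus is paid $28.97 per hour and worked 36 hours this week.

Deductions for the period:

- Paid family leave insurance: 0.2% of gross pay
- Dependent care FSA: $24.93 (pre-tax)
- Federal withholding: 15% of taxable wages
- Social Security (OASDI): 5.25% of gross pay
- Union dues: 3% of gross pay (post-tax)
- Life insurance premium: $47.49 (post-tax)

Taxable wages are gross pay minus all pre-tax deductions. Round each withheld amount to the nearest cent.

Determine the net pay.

$729.67

Gross pay: 36 × $28.97 = $1,042.92
Dependent care FSA: $24.93
Taxable wages = $1,042.92 − $24.93 = $1,017.99
Federal withholding: $1,017.99 × 0.15 = $152.70
Social Security (OASDI): $1,042.92 × 0.0525 = $54.75
Paid family leave insurance: $1,042.92 × 0.002 = $2.09
Life insurance premium: $47.49
Union dues: $1,042.92 × 0.03 = $31.29
Total deductions = $24.93 + $152.70 + $54.75 + $2.09 + $47.49 + $31.29 = $313.25
Net pay = $1,042.92 − $313.25 = $729.67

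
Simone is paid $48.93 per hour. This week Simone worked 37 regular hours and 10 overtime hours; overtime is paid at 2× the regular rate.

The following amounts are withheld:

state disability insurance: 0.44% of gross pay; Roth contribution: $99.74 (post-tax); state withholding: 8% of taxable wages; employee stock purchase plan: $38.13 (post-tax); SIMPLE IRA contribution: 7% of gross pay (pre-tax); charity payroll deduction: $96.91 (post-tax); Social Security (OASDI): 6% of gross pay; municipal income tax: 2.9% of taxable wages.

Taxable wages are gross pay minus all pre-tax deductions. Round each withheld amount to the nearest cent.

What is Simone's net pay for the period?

$1,896.67

Regular pay: 37 × $48.93 = $1,810.41
Overtime pay: 10 × $48.93 × 2 = $978.60
Gross pay = $1,810.41 + $978.60 = $2,789.01
SIMPLE IRA contribution: $2,789.01 × 0.07 = $195.23
Taxable wages = $2,789.01 − $195.23 = $2,593.78
State withholding: $2,593.78 × 0.08 = $207.50
Municipal income tax: $2,593.78 × 0.029 = $75.22
State disability insurance: $2,789.01 × 0.0044 = $12.27
Social Security (OASDI): $2,789.01 × 0.06 = $167.34
Charity payroll deduction: $96.91
Employee stock purchase plan: $38.13
Roth contribution: $99.74
Total deductions = $195.23 + $207.50 + $75.22 + $12.27 + $167.34 + $96.91 + $38.13 + $99.74 = $892.34
Net pay = $2,789.01 − $892.34 = $1,896.67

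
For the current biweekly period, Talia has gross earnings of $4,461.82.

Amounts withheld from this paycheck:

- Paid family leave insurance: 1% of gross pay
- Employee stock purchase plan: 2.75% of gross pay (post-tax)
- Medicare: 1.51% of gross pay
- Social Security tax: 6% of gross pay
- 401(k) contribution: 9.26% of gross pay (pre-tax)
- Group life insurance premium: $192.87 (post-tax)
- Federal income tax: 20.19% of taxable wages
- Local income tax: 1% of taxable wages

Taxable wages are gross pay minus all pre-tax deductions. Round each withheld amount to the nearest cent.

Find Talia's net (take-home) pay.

401(k) contribution: $4,461.82 × 0.0926 = $413.16
Taxable wages = $4,461.82 − $413.16 = $4,048.66
Local income tax: $4,048.66 × 0.01 = $40.49
Federal income tax: $4,048.66 × 0.2019 = $817.42
Medicare: $4,461.82 × 0.0151 = $67.37
Paid family leave insurance: $4,461.82 × 0.01 = $44.62
Social Security tax: $4,461.82 × 0.06 = $267.71
Employee stock purchase plan: $4,461.82 × 0.0275 = $122.70
Group life insurance premium: $192.87
Total deductions = $413.16 + $40.49 + $817.42 + $67.37 + $44.62 + $267.71 + $122.70 + $192.87 = $1,966.34
Net pay = $4,461.82 − $1,966.34 = $2,495.48

$2,495.48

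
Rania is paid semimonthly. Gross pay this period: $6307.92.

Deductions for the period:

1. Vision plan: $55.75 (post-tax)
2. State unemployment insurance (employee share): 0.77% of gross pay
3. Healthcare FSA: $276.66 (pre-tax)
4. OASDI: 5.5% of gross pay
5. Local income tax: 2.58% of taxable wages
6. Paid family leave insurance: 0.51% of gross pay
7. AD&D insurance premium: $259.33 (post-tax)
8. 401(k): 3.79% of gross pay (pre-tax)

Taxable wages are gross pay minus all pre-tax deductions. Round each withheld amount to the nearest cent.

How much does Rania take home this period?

$4899.99

Healthcare FSA: $276.66
401(k): $6307.92 × 0.0379 = $239.07
Pre-tax total = $276.66 + $239.07 = $515.73
Taxable wages = $6307.92 − $515.73 = $5792.19
Local income tax: $5792.19 × 0.0258 = $149.44
State unemployment insurance (employee share): $6307.92 × 0.0077 = $48.57
Paid family leave insurance: $6307.92 × 0.0051 = $32.17
OASDI: $6307.92 × 0.055 = $346.94
AD&D insurance premium: $259.33
Vision plan: $55.75
Total deductions = $276.66 + $239.07 + $149.44 + $48.57 + $32.17 + $346.94 + $259.33 + $55.75 = $1407.93
Net pay = $6307.92 − $1407.93 = $4899.99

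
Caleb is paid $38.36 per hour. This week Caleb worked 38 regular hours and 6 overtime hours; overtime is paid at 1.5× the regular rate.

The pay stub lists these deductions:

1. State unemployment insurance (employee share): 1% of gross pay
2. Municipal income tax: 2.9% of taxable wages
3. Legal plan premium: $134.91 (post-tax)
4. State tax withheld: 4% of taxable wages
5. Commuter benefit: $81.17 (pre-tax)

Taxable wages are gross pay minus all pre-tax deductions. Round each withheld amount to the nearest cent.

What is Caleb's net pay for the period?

Regular pay: 38 × $38.36 = $1457.68
Overtime pay: 6 × $38.36 × 1.5 = $345.24
Gross pay = $1457.68 + $345.24 = $1802.92
Commuter benefit: $81.17
Taxable wages = $1802.92 − $81.17 = $1721.75
State tax withheld: $1721.75 × 0.04 = $68.87
Municipal income tax: $1721.75 × 0.029 = $49.93
State unemployment insurance (employee share): $1802.92 × 0.01 = $18.03
Legal plan premium: $134.91
Total deductions = $81.17 + $68.87 + $49.93 + $18.03 + $134.91 = $352.91
Net pay = $1802.92 − $352.91 = $1450.01

$1450.01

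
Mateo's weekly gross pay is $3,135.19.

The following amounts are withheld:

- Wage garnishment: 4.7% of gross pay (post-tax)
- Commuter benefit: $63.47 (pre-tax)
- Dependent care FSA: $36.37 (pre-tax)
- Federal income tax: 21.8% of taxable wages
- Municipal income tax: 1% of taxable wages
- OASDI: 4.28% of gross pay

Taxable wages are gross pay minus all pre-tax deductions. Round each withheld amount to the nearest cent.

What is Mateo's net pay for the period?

Commuter benefit: $63.47
Dependent care FSA: $36.37
Pre-tax total = $63.47 + $36.37 = $99.84
Taxable wages = $3,135.19 − $99.84 = $3,035.35
Federal income tax: $3,035.35 × 0.218 = $661.71
Municipal income tax: $3,035.35 × 0.01 = $30.35
OASDI: $3,135.19 × 0.0428 = $134.19
Wage garnishment: $3,135.19 × 0.047 = $147.35
Total deductions = $63.47 + $36.37 + $661.71 + $30.35 + $134.19 + $147.35 = $1,073.44
Net pay = $3,135.19 − $1,073.44 = $2,061.75

$2,061.75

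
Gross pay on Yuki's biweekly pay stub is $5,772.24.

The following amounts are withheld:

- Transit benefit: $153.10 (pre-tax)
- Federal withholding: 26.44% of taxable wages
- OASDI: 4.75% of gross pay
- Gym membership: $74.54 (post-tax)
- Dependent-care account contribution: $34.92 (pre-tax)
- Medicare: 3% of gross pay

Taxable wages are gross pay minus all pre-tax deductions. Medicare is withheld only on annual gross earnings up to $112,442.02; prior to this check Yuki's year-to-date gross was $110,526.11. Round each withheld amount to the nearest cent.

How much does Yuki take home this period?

Transit benefit: $153.10
Dependent-care account contribution: $34.92
Pre-tax total = $153.10 + $34.92 = $188.02
Taxable wages = $5,772.24 − $188.02 = $5,584.22
Federal withholding: $5,584.22 × 0.2644 = $1,476.47
Medicare: only $112,442.02 − $110,526.11 = $1,915.91 of this check is subject → $1,915.91 × 0.03 = $57.48
OASDI: $5,772.24 × 0.0475 = $274.18
Gym membership: $74.54
Total deductions = $153.10 + $34.92 + $1,476.47 + $57.48 + $274.18 + $74.54 = $2,070.69
Net pay = $5,772.24 − $2,070.69 = $3,701.55

$3,701.55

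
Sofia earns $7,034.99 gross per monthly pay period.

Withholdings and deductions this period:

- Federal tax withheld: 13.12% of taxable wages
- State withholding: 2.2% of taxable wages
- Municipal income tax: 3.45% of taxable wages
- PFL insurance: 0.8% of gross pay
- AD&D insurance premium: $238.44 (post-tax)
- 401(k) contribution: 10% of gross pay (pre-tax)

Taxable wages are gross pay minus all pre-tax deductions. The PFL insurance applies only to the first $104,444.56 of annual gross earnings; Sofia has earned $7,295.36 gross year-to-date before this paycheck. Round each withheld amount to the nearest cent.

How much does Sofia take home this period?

401(k) contribution: $7,034.99 × 0.1 = $703.50
Taxable wages = $7,034.99 − $703.50 = $6,331.49
Municipal income tax: $6,331.49 × 0.0345 = $218.44
State withholding: $6,331.49 × 0.022 = $139.29
Federal tax withheld: $6,331.49 × 0.1312 = $830.69
PFL insurance: cap not yet reached, full $7,034.99 is subject → $7,034.99 × 0.008 = $56.28
AD&D insurance premium: $238.44
Total deductions = $703.50 + $218.44 + $139.29 + $830.69 + $56.28 + $238.44 = $2,186.64
Net pay = $7,034.99 − $2,186.64 = $4,848.35

$4,848.35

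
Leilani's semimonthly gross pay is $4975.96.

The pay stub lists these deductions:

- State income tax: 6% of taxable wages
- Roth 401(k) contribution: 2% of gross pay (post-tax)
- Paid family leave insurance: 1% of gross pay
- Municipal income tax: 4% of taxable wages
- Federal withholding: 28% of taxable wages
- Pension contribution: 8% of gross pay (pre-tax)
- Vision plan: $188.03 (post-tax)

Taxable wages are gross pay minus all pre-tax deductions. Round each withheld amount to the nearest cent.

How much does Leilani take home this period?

Pension contribution: $4975.96 × 0.08 = $398.08
Taxable wages = $4975.96 − $398.08 = $4577.88
State income tax: $4577.88 × 0.06 = $274.67
Federal withholding: $4577.88 × 0.28 = $1281.81
Municipal income tax: $4577.88 × 0.04 = $183.12
Paid family leave insurance: $4975.96 × 0.01 = $49.76
Roth 401(k) contribution: $4975.96 × 0.02 = $99.52
Vision plan: $188.03
Total deductions = $398.08 + $274.67 + $1281.81 + $183.12 + $49.76 + $99.52 + $188.03 = $2474.99
Net pay = $4975.96 − $2474.99 = $2500.97

$2500.97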